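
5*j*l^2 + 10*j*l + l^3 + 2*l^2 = l*(5*j + l)*(l + 2)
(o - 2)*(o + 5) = o^2 + 3*o - 10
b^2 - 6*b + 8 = (b - 4)*(b - 2)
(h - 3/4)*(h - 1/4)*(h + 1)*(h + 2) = h^4 + 2*h^3 - 13*h^2/16 - 23*h/16 + 3/8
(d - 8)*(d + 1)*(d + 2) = d^3 - 5*d^2 - 22*d - 16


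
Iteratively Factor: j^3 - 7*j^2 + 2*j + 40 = (j - 4)*(j^2 - 3*j - 10) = (j - 5)*(j - 4)*(j + 2)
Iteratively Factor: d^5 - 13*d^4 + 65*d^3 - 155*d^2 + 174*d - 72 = (d - 1)*(d^4 - 12*d^3 + 53*d^2 - 102*d + 72) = (d - 2)*(d - 1)*(d^3 - 10*d^2 + 33*d - 36) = (d - 3)*(d - 2)*(d - 1)*(d^2 - 7*d + 12) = (d - 4)*(d - 3)*(d - 2)*(d - 1)*(d - 3)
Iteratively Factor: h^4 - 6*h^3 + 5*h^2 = (h - 5)*(h^3 - h^2) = h*(h - 5)*(h^2 - h) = h^2*(h - 5)*(h - 1)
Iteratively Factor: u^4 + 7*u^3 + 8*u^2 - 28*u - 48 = (u + 3)*(u^3 + 4*u^2 - 4*u - 16) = (u - 2)*(u + 3)*(u^2 + 6*u + 8) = (u - 2)*(u + 3)*(u + 4)*(u + 2)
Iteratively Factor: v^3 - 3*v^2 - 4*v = (v + 1)*(v^2 - 4*v) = v*(v + 1)*(v - 4)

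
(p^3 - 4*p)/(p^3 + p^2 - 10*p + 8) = p*(p + 2)/(p^2 + 3*p - 4)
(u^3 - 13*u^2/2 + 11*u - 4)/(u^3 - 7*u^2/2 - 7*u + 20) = (2*u - 1)/(2*u + 5)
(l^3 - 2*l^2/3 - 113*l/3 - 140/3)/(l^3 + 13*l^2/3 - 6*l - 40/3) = (l - 7)/(l - 2)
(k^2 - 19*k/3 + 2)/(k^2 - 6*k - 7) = (-k^2 + 19*k/3 - 2)/(-k^2 + 6*k + 7)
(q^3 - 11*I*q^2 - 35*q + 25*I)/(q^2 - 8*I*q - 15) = (q^2 - 6*I*q - 5)/(q - 3*I)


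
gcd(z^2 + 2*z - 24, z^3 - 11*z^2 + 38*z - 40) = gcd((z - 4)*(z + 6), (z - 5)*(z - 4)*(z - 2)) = z - 4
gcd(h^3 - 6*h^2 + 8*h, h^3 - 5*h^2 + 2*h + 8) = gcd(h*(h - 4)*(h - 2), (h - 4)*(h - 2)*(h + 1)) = h^2 - 6*h + 8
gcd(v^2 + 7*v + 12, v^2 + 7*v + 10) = 1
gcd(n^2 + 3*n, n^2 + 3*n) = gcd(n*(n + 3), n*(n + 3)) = n^2 + 3*n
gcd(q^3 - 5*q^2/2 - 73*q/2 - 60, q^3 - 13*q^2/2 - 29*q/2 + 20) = q^2 - 11*q/2 - 20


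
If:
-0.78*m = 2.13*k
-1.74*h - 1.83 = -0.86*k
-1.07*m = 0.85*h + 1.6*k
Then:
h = -1.54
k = -0.99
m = 2.71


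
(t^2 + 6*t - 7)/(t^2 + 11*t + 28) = (t - 1)/(t + 4)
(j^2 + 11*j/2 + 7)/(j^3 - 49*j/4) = 2*(j + 2)/(j*(2*j - 7))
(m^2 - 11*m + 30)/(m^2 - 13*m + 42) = (m - 5)/(m - 7)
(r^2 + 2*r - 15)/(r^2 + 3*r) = (r^2 + 2*r - 15)/(r*(r + 3))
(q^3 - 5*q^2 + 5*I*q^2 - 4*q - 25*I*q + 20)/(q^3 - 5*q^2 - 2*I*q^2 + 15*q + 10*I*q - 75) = (q^2 + 5*I*q - 4)/(q^2 - 2*I*q + 15)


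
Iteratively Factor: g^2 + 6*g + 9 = (g + 3)*(g + 3)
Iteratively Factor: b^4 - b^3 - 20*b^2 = (b + 4)*(b^3 - 5*b^2) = b*(b + 4)*(b^2 - 5*b) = b^2*(b + 4)*(b - 5)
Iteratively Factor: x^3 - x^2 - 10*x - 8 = (x + 2)*(x^2 - 3*x - 4) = (x + 1)*(x + 2)*(x - 4)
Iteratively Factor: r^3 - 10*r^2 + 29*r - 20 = (r - 5)*(r^2 - 5*r + 4) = (r - 5)*(r - 1)*(r - 4)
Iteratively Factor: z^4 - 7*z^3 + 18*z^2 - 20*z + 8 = (z - 1)*(z^3 - 6*z^2 + 12*z - 8) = (z - 2)*(z - 1)*(z^2 - 4*z + 4) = (z - 2)^2*(z - 1)*(z - 2)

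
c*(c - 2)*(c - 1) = c^3 - 3*c^2 + 2*c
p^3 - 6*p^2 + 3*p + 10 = (p - 5)*(p - 2)*(p + 1)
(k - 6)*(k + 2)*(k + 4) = k^3 - 28*k - 48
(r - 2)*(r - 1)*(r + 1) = r^3 - 2*r^2 - r + 2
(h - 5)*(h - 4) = h^2 - 9*h + 20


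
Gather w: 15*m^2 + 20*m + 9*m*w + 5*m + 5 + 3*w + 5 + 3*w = 15*m^2 + 25*m + w*(9*m + 6) + 10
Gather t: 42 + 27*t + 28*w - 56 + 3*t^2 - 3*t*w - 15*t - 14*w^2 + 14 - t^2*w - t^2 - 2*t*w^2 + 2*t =t^2*(2 - w) + t*(-2*w^2 - 3*w + 14) - 14*w^2 + 28*w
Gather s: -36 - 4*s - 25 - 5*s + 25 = -9*s - 36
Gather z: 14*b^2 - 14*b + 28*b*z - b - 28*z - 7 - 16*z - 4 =14*b^2 - 15*b + z*(28*b - 44) - 11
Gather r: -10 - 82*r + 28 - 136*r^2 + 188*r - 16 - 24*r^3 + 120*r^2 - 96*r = -24*r^3 - 16*r^2 + 10*r + 2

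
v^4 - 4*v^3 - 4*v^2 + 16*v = v*(v - 4)*(v - 2)*(v + 2)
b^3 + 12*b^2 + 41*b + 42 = (b + 2)*(b + 3)*(b + 7)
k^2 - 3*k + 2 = (k - 2)*(k - 1)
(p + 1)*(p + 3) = p^2 + 4*p + 3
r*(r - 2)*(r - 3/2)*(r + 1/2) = r^4 - 3*r^3 + 5*r^2/4 + 3*r/2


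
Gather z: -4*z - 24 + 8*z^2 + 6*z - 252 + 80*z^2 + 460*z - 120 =88*z^2 + 462*z - 396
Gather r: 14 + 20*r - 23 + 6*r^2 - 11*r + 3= 6*r^2 + 9*r - 6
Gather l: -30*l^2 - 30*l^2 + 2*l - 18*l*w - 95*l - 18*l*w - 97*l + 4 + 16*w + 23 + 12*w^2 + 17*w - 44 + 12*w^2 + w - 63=-60*l^2 + l*(-36*w - 190) + 24*w^2 + 34*w - 80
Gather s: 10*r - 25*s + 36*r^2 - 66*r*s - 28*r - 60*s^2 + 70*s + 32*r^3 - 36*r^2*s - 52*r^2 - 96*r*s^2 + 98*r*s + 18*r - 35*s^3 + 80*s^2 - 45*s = 32*r^3 - 16*r^2 - 35*s^3 + s^2*(20 - 96*r) + s*(-36*r^2 + 32*r)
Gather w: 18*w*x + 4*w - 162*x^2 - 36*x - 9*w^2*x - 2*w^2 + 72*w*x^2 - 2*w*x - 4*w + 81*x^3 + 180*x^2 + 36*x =w^2*(-9*x - 2) + w*(72*x^2 + 16*x) + 81*x^3 + 18*x^2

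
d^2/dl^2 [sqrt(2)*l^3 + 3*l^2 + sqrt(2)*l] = 6*sqrt(2)*l + 6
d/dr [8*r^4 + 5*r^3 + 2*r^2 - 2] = r*(32*r^2 + 15*r + 4)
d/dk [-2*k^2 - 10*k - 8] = -4*k - 10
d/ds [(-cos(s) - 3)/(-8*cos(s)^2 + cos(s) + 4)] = (-8*sin(s)^2 + 48*cos(s) + 9)*sin(s)/(cos(s) - 4*cos(2*s))^2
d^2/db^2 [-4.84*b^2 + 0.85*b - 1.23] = -9.68000000000000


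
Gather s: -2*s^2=-2*s^2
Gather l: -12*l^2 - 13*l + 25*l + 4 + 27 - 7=-12*l^2 + 12*l + 24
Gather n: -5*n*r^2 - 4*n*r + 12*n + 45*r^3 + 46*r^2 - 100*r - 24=n*(-5*r^2 - 4*r + 12) + 45*r^3 + 46*r^2 - 100*r - 24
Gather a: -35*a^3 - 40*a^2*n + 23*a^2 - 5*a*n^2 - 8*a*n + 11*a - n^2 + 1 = -35*a^3 + a^2*(23 - 40*n) + a*(-5*n^2 - 8*n + 11) - n^2 + 1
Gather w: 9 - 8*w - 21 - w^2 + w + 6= -w^2 - 7*w - 6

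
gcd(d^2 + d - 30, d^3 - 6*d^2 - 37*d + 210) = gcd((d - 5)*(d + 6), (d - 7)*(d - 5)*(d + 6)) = d^2 + d - 30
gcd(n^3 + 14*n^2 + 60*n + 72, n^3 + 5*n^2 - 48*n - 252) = n^2 + 12*n + 36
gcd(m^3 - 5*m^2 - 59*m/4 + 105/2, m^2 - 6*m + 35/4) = m - 5/2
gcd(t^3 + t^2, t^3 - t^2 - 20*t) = t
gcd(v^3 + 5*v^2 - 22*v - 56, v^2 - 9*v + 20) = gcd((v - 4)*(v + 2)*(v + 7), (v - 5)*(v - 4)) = v - 4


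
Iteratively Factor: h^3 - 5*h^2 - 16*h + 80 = (h - 5)*(h^2 - 16) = (h - 5)*(h - 4)*(h + 4)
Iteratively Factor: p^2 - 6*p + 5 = (p - 1)*(p - 5)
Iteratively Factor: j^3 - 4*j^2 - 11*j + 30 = (j - 2)*(j^2 - 2*j - 15) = (j - 2)*(j + 3)*(j - 5)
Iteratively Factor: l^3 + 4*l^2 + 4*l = (l + 2)*(l^2 + 2*l) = (l + 2)^2*(l)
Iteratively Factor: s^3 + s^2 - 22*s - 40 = (s - 5)*(s^2 + 6*s + 8) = (s - 5)*(s + 4)*(s + 2)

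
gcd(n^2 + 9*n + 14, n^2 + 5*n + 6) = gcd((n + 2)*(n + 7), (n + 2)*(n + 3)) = n + 2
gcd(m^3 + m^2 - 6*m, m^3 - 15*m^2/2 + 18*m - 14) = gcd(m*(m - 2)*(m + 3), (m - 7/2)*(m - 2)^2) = m - 2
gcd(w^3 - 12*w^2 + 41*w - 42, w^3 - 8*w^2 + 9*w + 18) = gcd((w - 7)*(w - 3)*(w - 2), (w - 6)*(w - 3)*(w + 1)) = w - 3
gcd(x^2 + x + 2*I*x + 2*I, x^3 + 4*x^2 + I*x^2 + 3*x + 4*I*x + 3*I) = x + 1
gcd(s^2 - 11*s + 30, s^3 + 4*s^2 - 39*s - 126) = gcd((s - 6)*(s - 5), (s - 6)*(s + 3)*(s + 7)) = s - 6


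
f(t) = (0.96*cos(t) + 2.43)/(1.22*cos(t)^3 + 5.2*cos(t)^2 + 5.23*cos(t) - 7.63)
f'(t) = (0.96*cos(t) + 2.43)*(3.66*sin(t)*cos(t)^2 + 10.4*sin(t)*cos(t) + 5.23*sin(t))/(1.22*cos(t)^3 + 5.2*cos(t)^2 + 5.23*cos(t) - 7.63)^2 - 0.96*sin(t)/(1.22*cos(t)^3 + 5.2*cos(t)^2 + 5.23*cos(t) - 7.63) = (2.3424*cos(t)^3 + 13.8858*cos(t)^2 + 25.272*cos(t) + 20.0337)*sin(t)/(1.4884*cos(t)^6 + 12.688*cos(t)^5 + 39.8012*cos(t)^4 + 35.7748*cos(t)^3 - 51.9991*cos(t)^2 - 79.8098*cos(t) + 58.2169)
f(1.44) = -0.37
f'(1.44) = 0.50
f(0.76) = -4.87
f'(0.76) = 77.67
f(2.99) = -0.17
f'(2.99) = 0.01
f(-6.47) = 0.91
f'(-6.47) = -0.83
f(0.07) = 0.85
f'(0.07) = 0.27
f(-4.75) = -0.33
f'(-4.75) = 0.38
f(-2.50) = -0.18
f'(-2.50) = -0.05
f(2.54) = -0.18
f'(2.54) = 0.05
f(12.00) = 2.66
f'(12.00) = -19.00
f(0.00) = 0.84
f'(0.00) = 0.00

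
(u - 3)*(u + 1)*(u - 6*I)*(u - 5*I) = u^4 - 2*u^3 - 11*I*u^3 - 33*u^2 + 22*I*u^2 + 60*u + 33*I*u + 90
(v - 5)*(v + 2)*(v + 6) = v^3 + 3*v^2 - 28*v - 60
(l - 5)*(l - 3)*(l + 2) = l^3 - 6*l^2 - l + 30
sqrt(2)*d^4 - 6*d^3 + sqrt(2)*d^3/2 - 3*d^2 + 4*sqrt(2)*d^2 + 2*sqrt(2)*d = d*(d - 2*sqrt(2))*(d - sqrt(2))*(sqrt(2)*d + sqrt(2)/2)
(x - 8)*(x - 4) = x^2 - 12*x + 32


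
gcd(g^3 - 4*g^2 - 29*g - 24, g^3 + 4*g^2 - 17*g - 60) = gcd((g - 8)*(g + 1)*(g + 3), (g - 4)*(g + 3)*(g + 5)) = g + 3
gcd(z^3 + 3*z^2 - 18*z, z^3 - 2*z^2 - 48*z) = z^2 + 6*z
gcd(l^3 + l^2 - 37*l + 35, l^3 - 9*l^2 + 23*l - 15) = l^2 - 6*l + 5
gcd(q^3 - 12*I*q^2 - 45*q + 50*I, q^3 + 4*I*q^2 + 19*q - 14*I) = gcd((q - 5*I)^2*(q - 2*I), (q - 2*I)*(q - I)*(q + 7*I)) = q - 2*I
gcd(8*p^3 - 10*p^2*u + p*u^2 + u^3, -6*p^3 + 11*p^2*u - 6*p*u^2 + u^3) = 2*p^2 - 3*p*u + u^2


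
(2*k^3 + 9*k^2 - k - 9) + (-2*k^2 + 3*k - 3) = 2*k^3 + 7*k^2 + 2*k - 12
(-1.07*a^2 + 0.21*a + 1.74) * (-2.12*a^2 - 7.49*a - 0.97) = 2.2684*a^4 + 7.5691*a^3 - 4.2238*a^2 - 13.2363*a - 1.6878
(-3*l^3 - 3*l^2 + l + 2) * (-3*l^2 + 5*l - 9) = 9*l^5 - 6*l^4 + 9*l^3 + 26*l^2 + l - 18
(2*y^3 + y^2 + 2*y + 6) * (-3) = -6*y^3 - 3*y^2 - 6*y - 18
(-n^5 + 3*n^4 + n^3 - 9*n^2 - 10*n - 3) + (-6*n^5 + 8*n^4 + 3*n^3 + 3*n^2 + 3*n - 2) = -7*n^5 + 11*n^4 + 4*n^3 - 6*n^2 - 7*n - 5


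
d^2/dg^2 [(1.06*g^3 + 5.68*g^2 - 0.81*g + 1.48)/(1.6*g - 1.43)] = (5.4272*g^3 - 14.55168*g^2 + 13.005564*g + 27.101104)/(4.096*g^3 - 10.9824*g^2 + 9.81552*g - 2.924207)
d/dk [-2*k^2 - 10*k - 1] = -4*k - 10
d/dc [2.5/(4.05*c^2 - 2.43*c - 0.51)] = (6.075 - 20.25*c)/(-4.05*c^2 + 2.43*c + 0.51)^2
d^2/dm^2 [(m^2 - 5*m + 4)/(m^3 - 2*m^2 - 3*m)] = 2*(m^6 - 15*m^5 + 63*m^4 - 105*m^3 + 12*m^2 + 72*m + 36)/(m^3*(m^6 - 6*m^5 + 3*m^4 + 28*m^3 - 9*m^2 - 54*m - 27))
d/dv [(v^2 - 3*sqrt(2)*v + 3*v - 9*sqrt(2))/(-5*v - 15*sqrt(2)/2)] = (-2*v^2 - 6*sqrt(2)*v - 27*sqrt(2) + 18)/(5*(2*v^2 + 6*sqrt(2)*v + 9))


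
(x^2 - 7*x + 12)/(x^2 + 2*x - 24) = (x - 3)/(x + 6)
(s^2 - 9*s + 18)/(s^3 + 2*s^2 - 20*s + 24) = (s^2 - 9*s + 18)/(s^3 + 2*s^2 - 20*s + 24)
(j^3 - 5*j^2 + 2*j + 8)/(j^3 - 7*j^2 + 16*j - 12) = (j^2 - 3*j - 4)/(j^2 - 5*j + 6)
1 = 1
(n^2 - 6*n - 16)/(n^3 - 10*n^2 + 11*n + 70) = (n - 8)/(n^2 - 12*n + 35)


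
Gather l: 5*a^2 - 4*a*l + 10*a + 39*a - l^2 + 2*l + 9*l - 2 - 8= 5*a^2 + 49*a - l^2 + l*(11 - 4*a) - 10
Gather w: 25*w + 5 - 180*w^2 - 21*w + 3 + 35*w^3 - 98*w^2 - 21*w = 35*w^3 - 278*w^2 - 17*w + 8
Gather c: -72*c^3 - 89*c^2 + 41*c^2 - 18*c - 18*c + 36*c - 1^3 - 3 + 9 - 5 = -72*c^3 - 48*c^2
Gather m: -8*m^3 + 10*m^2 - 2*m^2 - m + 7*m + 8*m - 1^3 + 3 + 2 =-8*m^3 + 8*m^2 + 14*m + 4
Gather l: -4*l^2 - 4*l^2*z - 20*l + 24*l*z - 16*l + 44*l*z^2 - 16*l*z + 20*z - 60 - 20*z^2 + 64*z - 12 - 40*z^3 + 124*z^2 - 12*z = l^2*(-4*z - 4) + l*(44*z^2 + 8*z - 36) - 40*z^3 + 104*z^2 + 72*z - 72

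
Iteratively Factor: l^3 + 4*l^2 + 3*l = (l + 3)*(l^2 + l) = l*(l + 3)*(l + 1)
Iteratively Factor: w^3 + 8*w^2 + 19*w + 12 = (w + 3)*(w^2 + 5*w + 4) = (w + 1)*(w + 3)*(w + 4)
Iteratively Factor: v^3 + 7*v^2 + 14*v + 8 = (v + 1)*(v^2 + 6*v + 8) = (v + 1)*(v + 4)*(v + 2)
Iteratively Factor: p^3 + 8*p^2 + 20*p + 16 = (p + 4)*(p^2 + 4*p + 4) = (p + 2)*(p + 4)*(p + 2)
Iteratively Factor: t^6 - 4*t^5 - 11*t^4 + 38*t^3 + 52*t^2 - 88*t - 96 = (t + 2)*(t^5 - 6*t^4 + t^3 + 36*t^2 - 20*t - 48) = (t - 4)*(t + 2)*(t^4 - 2*t^3 - 7*t^2 + 8*t + 12) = (t - 4)*(t - 2)*(t + 2)*(t^3 - 7*t - 6) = (t - 4)*(t - 2)*(t + 1)*(t + 2)*(t^2 - t - 6) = (t - 4)*(t - 2)*(t + 1)*(t + 2)^2*(t - 3)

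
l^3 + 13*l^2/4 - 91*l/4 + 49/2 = (l - 2)*(l - 7/4)*(l + 7)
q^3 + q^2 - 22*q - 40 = (q - 5)*(q + 2)*(q + 4)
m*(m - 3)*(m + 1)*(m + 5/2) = m^4 + m^3/2 - 8*m^2 - 15*m/2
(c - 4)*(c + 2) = c^2 - 2*c - 8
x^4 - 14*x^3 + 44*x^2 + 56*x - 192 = (x - 8)*(x - 6)*(x - 2)*(x + 2)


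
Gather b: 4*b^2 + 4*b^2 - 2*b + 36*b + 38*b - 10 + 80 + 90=8*b^2 + 72*b + 160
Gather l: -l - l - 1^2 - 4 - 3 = -2*l - 8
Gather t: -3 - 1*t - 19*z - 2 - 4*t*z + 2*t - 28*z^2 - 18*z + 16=t*(1 - 4*z) - 28*z^2 - 37*z + 11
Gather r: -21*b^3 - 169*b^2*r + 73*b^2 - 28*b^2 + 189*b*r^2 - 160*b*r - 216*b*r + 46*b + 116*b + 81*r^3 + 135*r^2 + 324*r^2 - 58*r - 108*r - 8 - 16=-21*b^3 + 45*b^2 + 162*b + 81*r^3 + r^2*(189*b + 459) + r*(-169*b^2 - 376*b - 166) - 24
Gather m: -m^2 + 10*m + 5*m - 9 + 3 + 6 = -m^2 + 15*m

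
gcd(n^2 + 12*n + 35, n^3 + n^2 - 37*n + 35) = n + 7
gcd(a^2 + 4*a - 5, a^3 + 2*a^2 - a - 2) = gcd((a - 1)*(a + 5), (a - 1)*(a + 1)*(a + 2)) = a - 1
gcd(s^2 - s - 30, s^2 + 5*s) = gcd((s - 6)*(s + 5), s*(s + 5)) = s + 5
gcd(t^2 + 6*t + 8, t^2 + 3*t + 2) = t + 2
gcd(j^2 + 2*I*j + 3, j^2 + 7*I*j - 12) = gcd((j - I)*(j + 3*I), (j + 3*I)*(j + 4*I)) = j + 3*I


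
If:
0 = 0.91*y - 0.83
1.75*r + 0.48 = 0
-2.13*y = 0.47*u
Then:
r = -0.27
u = -4.13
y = 0.91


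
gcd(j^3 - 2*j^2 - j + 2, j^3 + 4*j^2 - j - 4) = j^2 - 1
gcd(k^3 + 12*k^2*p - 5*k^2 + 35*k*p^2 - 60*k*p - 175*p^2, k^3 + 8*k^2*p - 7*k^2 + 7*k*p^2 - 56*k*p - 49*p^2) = k + 7*p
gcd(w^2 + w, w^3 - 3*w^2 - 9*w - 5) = w + 1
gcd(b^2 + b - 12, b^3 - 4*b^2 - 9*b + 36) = b - 3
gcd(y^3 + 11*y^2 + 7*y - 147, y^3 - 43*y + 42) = y + 7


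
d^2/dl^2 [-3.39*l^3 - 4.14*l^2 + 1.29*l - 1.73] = -20.34*l - 8.28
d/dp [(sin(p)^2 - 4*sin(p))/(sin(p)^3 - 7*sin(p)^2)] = (-cos(p) + 8/tan(p) - 28*cos(p)/sin(p)^2)/(sin(p) - 7)^2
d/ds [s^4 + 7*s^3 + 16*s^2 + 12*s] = 4*s^3 + 21*s^2 + 32*s + 12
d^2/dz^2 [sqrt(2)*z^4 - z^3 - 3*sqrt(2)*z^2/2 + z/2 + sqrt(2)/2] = 12*sqrt(2)*z^2 - 6*z - 3*sqrt(2)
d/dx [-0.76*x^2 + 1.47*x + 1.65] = 1.47 - 1.52*x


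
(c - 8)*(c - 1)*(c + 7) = c^3 - 2*c^2 - 55*c + 56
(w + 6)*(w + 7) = w^2 + 13*w + 42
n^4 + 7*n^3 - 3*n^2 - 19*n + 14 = (n - 1)^2*(n + 2)*(n + 7)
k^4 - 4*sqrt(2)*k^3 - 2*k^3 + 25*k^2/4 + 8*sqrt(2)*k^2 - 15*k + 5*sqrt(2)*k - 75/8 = (k - 5/2)*(k + 1/2)*(k - 5*sqrt(2)/2)*(k - 3*sqrt(2)/2)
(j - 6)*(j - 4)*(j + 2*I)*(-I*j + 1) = -I*j^4 + 3*j^3 + 10*I*j^3 - 30*j^2 - 22*I*j^2 + 72*j - 20*I*j + 48*I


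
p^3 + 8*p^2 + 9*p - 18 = (p - 1)*(p + 3)*(p + 6)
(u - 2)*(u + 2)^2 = u^3 + 2*u^2 - 4*u - 8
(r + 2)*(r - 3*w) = r^2 - 3*r*w + 2*r - 6*w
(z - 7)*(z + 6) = z^2 - z - 42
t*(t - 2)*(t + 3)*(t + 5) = t^4 + 6*t^3 - t^2 - 30*t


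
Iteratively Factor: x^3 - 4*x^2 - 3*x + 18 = (x - 3)*(x^2 - x - 6) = (x - 3)*(x + 2)*(x - 3)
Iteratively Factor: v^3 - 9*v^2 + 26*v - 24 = (v - 3)*(v^2 - 6*v + 8) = (v - 3)*(v - 2)*(v - 4)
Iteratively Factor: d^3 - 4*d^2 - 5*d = (d)*(d^2 - 4*d - 5) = d*(d + 1)*(d - 5)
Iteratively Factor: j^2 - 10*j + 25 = (j - 5)*(j - 5)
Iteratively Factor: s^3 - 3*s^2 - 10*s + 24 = (s - 4)*(s^2 + s - 6) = (s - 4)*(s + 3)*(s - 2)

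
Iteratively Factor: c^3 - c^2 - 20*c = (c + 4)*(c^2 - 5*c) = (c - 5)*(c + 4)*(c)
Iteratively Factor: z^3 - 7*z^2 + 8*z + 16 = (z - 4)*(z^2 - 3*z - 4) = (z - 4)^2*(z + 1)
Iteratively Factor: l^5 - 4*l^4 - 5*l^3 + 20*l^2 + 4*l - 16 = (l + 2)*(l^4 - 6*l^3 + 7*l^2 + 6*l - 8) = (l - 4)*(l + 2)*(l^3 - 2*l^2 - l + 2) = (l - 4)*(l + 1)*(l + 2)*(l^2 - 3*l + 2) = (l - 4)*(l - 1)*(l + 1)*(l + 2)*(l - 2)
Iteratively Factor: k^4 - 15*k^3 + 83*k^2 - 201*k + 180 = (k - 3)*(k^3 - 12*k^2 + 47*k - 60) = (k - 4)*(k - 3)*(k^2 - 8*k + 15) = (k - 4)*(k - 3)^2*(k - 5)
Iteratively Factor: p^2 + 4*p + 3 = (p + 1)*(p + 3)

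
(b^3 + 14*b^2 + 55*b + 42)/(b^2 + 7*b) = b + 7 + 6/b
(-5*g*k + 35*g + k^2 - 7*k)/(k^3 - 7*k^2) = (-5*g + k)/k^2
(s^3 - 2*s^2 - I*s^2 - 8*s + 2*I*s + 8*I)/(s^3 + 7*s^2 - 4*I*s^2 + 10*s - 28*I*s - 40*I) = (s^2 - s*(4 + I) + 4*I)/(s^2 + s*(5 - 4*I) - 20*I)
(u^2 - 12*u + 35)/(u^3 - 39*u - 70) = (u - 5)/(u^2 + 7*u + 10)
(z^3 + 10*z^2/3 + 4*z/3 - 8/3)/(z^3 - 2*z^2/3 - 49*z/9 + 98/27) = 9*(z^2 + 4*z + 4)/(9*z^2 - 49)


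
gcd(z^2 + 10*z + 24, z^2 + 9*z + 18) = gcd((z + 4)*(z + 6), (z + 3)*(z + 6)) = z + 6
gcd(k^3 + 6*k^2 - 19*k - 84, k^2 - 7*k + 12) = k - 4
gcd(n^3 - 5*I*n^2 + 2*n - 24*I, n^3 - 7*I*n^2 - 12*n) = n^2 - 7*I*n - 12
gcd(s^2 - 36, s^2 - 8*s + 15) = 1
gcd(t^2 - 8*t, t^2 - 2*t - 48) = t - 8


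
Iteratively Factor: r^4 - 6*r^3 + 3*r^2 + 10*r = (r)*(r^3 - 6*r^2 + 3*r + 10) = r*(r - 2)*(r^2 - 4*r - 5) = r*(r - 5)*(r - 2)*(r + 1)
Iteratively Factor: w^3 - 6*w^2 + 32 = (w - 4)*(w^2 - 2*w - 8) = (w - 4)*(w + 2)*(w - 4)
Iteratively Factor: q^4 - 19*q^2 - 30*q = (q + 3)*(q^3 - 3*q^2 - 10*q) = q*(q + 3)*(q^2 - 3*q - 10) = q*(q - 5)*(q + 3)*(q + 2)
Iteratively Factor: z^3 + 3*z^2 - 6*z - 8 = (z - 2)*(z^2 + 5*z + 4) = (z - 2)*(z + 4)*(z + 1)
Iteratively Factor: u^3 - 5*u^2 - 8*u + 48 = (u - 4)*(u^2 - u - 12) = (u - 4)*(u + 3)*(u - 4)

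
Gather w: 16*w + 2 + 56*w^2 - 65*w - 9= 56*w^2 - 49*w - 7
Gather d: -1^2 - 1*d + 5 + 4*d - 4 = 3*d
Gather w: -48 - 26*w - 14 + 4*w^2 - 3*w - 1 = 4*w^2 - 29*w - 63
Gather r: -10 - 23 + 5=-28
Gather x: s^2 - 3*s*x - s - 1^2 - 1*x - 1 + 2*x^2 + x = s^2 - 3*s*x - s + 2*x^2 - 2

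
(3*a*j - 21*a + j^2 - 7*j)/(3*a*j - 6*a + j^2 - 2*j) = (j - 7)/(j - 2)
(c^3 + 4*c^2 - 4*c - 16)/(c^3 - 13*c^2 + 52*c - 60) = (c^2 + 6*c + 8)/(c^2 - 11*c + 30)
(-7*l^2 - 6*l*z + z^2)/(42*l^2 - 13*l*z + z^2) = (l + z)/(-6*l + z)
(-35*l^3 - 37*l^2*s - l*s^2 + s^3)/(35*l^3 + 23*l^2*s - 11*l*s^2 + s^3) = (5*l + s)/(-5*l + s)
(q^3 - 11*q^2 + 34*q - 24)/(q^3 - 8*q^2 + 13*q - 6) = (q - 4)/(q - 1)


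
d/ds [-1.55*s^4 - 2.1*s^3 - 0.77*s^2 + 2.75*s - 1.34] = -6.2*s^3 - 6.3*s^2 - 1.54*s + 2.75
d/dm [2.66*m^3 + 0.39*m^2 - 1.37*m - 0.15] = 7.98*m^2 + 0.78*m - 1.37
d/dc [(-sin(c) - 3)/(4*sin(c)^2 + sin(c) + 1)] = (4*sin(c)^2 + 24*sin(c) + 2)*cos(c)/(4*sin(c)^2 + sin(c) + 1)^2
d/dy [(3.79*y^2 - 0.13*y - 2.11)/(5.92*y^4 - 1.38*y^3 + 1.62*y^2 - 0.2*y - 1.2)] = (-44.8736*y^5 + 7.539*y^4 + 49.606*y^3 - 9.2828*y^2 - 2.2596*y - 0.266)/(35.0464*y^8 - 16.3392*y^7 + 21.0852*y^6 - 6.8392*y^5 - 11.0316*y^4 + 2.664*y^3 - 3.848*y^2 + 0.48*y + 1.44)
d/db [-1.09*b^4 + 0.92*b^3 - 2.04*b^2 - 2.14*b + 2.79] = -4.36*b^3 + 2.76*b^2 - 4.08*b - 2.14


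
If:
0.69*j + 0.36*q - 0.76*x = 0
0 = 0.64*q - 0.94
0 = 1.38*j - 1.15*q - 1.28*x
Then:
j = 11.84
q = 1.47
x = 11.44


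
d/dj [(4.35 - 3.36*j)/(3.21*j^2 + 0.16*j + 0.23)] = (10.7856*j^2 - 27.927*j - 1.4688)/(10.3041*j^4 + 1.0272*j^3 + 1.5022*j^2 + 0.0736*j + 0.0529)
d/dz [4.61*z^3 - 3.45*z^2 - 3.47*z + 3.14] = 13.83*z^2 - 6.9*z - 3.47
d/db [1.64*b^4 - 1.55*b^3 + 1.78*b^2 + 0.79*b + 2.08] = 6.56*b^3 - 4.65*b^2 + 3.56*b + 0.79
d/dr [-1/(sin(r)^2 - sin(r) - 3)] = (2*sin(r) - 1)*cos(r)/(sin(r) + cos(r)^2 + 2)^2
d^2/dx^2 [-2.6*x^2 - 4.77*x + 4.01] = -5.20000000000000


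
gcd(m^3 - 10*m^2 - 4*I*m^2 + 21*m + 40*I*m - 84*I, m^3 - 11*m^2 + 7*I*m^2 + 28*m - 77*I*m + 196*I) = m - 7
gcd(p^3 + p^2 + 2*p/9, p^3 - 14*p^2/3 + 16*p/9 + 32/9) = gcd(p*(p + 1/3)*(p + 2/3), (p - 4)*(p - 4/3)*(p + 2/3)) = p + 2/3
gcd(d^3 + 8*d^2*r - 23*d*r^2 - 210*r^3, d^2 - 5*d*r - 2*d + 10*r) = -d + 5*r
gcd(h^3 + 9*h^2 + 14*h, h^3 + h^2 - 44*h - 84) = h + 2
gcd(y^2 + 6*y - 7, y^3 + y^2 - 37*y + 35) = y^2 + 6*y - 7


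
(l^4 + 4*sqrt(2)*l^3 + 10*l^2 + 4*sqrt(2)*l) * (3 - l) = -l^5 - 4*sqrt(2)*l^4 + 3*l^4 - 10*l^3 + 12*sqrt(2)*l^3 - 4*sqrt(2)*l^2 + 30*l^2 + 12*sqrt(2)*l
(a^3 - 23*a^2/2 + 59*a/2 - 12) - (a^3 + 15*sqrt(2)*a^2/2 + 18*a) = -23*a^2/2 - 15*sqrt(2)*a^2/2 + 23*a/2 - 12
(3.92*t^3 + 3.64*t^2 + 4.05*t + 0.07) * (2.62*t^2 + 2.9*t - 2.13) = 10.2704*t^5 + 20.9048*t^4 + 12.8174*t^3 + 4.1752*t^2 - 8.4235*t - 0.1491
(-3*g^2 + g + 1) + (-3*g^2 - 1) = -6*g^2 + g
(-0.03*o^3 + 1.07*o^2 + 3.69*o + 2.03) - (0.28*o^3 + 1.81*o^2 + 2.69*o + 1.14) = -0.31*o^3 - 0.74*o^2 + 1.0*o + 0.89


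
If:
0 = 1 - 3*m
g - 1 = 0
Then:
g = 1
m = 1/3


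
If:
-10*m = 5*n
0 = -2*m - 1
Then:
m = -1/2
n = 1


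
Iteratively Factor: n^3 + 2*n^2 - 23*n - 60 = (n + 3)*(n^2 - n - 20) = (n - 5)*(n + 3)*(n + 4)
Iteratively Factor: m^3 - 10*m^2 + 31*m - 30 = (m - 5)*(m^2 - 5*m + 6) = (m - 5)*(m - 2)*(m - 3)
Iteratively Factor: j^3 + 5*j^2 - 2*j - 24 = (j + 3)*(j^2 + 2*j - 8) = (j + 3)*(j + 4)*(j - 2)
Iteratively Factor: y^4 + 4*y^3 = (y + 4)*(y^3) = y*(y + 4)*(y^2) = y^2*(y + 4)*(y)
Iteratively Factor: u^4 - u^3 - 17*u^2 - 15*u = (u)*(u^3 - u^2 - 17*u - 15) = u*(u - 5)*(u^2 + 4*u + 3) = u*(u - 5)*(u + 3)*(u + 1)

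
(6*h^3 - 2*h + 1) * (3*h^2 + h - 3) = 18*h^5 + 6*h^4 - 24*h^3 + h^2 + 7*h - 3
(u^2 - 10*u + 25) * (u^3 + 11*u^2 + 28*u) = u^5 + u^4 - 57*u^3 - 5*u^2 + 700*u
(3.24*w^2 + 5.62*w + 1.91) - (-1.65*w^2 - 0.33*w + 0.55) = 4.89*w^2 + 5.95*w + 1.36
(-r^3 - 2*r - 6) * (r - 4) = -r^4 + 4*r^3 - 2*r^2 + 2*r + 24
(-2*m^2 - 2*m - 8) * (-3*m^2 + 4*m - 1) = 6*m^4 - 2*m^3 + 18*m^2 - 30*m + 8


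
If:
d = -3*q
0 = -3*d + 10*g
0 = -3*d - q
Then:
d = 0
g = 0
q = 0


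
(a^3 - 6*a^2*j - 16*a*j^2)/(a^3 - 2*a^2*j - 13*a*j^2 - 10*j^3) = a*(a - 8*j)/(a^2 - 4*a*j - 5*j^2)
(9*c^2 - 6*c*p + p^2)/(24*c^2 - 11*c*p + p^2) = (-3*c + p)/(-8*c + p)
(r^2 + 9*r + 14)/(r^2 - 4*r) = (r^2 + 9*r + 14)/(r*(r - 4))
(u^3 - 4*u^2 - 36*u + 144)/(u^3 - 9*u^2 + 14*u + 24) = (u + 6)/(u + 1)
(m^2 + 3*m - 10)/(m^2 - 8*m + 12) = (m + 5)/(m - 6)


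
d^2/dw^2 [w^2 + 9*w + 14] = 2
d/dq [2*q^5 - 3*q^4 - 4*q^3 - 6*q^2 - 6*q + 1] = 10*q^4 - 12*q^3 - 12*q^2 - 12*q - 6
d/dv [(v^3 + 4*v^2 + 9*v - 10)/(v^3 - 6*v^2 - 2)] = 2*(-5*v^4 - 9*v^3 + 39*v^2 - 68*v - 9)/(v^6 - 12*v^5 + 36*v^4 - 4*v^3 + 24*v^2 + 4)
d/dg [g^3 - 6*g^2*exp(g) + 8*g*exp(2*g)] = -6*g^2*exp(g) + 3*g^2 + 16*g*exp(2*g) - 12*g*exp(g) + 8*exp(2*g)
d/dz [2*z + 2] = 2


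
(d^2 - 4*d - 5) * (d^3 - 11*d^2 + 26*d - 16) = d^5 - 15*d^4 + 65*d^3 - 65*d^2 - 66*d + 80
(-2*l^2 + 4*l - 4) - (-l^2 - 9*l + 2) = -l^2 + 13*l - 6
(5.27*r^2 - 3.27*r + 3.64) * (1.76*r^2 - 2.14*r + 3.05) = 9.2752*r^4 - 17.033*r^3 + 29.4777*r^2 - 17.7631*r + 11.102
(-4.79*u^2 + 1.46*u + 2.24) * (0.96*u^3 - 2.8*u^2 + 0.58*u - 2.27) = -4.5984*u^5 + 14.8136*u^4 - 4.7158*u^3 + 5.4481*u^2 - 2.015*u - 5.0848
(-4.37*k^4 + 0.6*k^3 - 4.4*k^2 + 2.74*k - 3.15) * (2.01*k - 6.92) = -8.7837*k^5 + 31.4464*k^4 - 12.996*k^3 + 35.9554*k^2 - 25.2923*k + 21.798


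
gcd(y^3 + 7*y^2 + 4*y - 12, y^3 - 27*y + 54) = y + 6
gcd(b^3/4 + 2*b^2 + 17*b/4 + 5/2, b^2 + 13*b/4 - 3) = 1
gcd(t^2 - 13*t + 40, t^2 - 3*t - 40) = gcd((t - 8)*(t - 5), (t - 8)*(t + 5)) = t - 8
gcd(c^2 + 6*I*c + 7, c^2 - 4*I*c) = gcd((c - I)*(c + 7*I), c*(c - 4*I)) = 1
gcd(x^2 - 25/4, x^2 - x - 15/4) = x - 5/2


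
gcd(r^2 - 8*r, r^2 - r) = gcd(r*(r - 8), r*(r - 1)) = r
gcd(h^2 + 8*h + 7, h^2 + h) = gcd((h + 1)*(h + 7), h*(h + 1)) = h + 1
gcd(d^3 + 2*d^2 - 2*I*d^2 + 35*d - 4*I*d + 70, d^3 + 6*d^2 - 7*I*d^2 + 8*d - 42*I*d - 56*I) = d^2 + d*(2 - 7*I) - 14*I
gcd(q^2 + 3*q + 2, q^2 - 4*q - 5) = q + 1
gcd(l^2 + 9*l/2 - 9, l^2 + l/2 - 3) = l - 3/2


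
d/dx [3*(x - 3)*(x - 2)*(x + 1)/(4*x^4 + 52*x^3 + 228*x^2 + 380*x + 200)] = 3*(-x^3 + 15*x^2 + 12*x - 104)/(4*(x^5 + 19*x^4 + 139*x^3 + 485*x^2 + 800*x + 500))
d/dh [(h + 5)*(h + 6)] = 2*h + 11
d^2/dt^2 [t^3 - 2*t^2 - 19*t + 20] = 6*t - 4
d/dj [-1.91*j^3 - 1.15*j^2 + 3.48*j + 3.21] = -5.73*j^2 - 2.3*j + 3.48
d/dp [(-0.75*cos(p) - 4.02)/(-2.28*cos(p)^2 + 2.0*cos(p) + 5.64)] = (1.71*cos(p)^2 + 18.3312*cos(p) - 3.81)*sin(p)/(5.1984*cos(p)^4 - 9.12*cos(p)^3 - 21.7184*cos(p)^2 + 22.56*cos(p) + 31.8096)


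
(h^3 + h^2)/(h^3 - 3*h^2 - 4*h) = h/(h - 4)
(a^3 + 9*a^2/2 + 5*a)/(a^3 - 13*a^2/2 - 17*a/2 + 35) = a*(a + 2)/(a^2 - 9*a + 14)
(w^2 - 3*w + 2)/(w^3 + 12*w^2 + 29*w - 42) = (w - 2)/(w^2 + 13*w + 42)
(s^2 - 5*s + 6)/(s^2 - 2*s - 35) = (-s^2 + 5*s - 6)/(-s^2 + 2*s + 35)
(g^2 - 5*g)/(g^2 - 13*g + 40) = g/(g - 8)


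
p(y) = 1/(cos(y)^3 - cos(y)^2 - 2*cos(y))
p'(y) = (3*sin(y)*cos(y)^2 - 2*sin(y)*cos(y) - 2*sin(y))/(cos(y)^3 - cos(y)^2 - 2*cos(y))^2 = (-2*sin(y)^3/cos(y)^2 + sin(y) - 2*tan(y))/(-cos(y)^2 + cos(y) + 2)^2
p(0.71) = -0.60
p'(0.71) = -0.43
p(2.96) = 20.72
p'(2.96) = 222.57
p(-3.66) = 3.05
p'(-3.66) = 9.25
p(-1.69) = 4.50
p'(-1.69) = 34.64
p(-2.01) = 1.69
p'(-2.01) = 1.56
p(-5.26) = -0.85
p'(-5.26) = -1.39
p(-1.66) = 5.90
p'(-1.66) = 62.31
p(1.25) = -1.43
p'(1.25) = -4.53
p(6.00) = -0.51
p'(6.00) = 0.08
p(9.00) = 4.24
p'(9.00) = 17.15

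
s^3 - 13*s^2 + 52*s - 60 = (s - 6)*(s - 5)*(s - 2)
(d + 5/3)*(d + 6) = d^2 + 23*d/3 + 10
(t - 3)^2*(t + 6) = t^3 - 27*t + 54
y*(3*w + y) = 3*w*y + y^2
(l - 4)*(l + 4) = l^2 - 16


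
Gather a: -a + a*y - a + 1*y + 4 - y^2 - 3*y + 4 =a*(y - 2) - y^2 - 2*y + 8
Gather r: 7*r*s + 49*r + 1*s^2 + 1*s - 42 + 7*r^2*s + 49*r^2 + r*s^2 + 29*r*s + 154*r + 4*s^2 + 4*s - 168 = r^2*(7*s + 49) + r*(s^2 + 36*s + 203) + 5*s^2 + 5*s - 210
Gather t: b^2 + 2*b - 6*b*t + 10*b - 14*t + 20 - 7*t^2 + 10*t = b^2 + 12*b - 7*t^2 + t*(-6*b - 4) + 20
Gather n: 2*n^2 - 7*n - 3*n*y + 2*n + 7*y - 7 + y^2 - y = 2*n^2 + n*(-3*y - 5) + y^2 + 6*y - 7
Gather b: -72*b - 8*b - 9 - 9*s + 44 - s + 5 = -80*b - 10*s + 40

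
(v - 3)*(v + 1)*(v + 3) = v^3 + v^2 - 9*v - 9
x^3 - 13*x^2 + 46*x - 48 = (x - 8)*(x - 3)*(x - 2)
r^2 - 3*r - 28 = (r - 7)*(r + 4)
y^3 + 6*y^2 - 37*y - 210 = (y - 6)*(y + 5)*(y + 7)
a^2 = a^2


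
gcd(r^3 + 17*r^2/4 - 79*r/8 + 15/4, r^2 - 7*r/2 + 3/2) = r - 1/2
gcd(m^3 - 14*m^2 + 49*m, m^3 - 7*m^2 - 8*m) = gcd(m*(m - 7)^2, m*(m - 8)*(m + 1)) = m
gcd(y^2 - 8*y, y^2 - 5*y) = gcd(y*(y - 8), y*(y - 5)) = y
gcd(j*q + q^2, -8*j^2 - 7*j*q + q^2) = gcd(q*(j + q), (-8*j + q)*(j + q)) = j + q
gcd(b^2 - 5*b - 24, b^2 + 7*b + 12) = b + 3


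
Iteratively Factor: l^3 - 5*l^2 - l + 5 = (l - 1)*(l^2 - 4*l - 5) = (l - 1)*(l + 1)*(l - 5)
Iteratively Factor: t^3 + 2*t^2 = (t)*(t^2 + 2*t) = t^2*(t + 2)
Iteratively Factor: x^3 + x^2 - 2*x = (x)*(x^2 + x - 2) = x*(x - 1)*(x + 2)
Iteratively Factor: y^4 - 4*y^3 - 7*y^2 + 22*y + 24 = (y - 4)*(y^3 - 7*y - 6) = (y - 4)*(y + 2)*(y^2 - 2*y - 3) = (y - 4)*(y - 3)*(y + 2)*(y + 1)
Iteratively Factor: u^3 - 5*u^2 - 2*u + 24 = (u + 2)*(u^2 - 7*u + 12) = (u - 3)*(u + 2)*(u - 4)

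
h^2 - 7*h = h*(h - 7)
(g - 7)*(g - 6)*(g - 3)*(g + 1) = g^4 - 15*g^3 + 65*g^2 - 45*g - 126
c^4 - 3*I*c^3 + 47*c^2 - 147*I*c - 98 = (c - 7*I)*(c - 2*I)*(c - I)*(c + 7*I)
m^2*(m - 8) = m^3 - 8*m^2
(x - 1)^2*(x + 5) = x^3 + 3*x^2 - 9*x + 5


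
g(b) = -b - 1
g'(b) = -1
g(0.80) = -1.80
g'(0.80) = -1.00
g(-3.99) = 2.99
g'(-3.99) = -1.00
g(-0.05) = -0.95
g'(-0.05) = -1.00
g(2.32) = -3.32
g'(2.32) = -1.00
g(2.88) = -3.88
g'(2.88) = -1.00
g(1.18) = -2.18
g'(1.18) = -1.00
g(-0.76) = -0.24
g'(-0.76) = -1.00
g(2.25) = -3.25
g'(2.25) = -1.00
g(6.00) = -7.00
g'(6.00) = -1.00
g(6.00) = -7.00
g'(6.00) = -1.00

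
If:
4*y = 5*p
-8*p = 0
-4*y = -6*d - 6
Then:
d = -1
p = 0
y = 0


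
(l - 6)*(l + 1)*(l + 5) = l^3 - 31*l - 30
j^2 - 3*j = j*(j - 3)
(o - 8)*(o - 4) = o^2 - 12*o + 32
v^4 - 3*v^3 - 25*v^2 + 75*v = v*(v - 5)*(v - 3)*(v + 5)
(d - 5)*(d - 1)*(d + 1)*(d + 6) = d^4 + d^3 - 31*d^2 - d + 30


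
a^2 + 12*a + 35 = (a + 5)*(a + 7)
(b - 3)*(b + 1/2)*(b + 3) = b^3 + b^2/2 - 9*b - 9/2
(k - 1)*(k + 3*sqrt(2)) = k^2 - k + 3*sqrt(2)*k - 3*sqrt(2)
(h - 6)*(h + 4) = h^2 - 2*h - 24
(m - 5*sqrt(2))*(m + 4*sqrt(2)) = m^2 - sqrt(2)*m - 40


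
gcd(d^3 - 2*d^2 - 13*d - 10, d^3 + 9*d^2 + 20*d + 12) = d^2 + 3*d + 2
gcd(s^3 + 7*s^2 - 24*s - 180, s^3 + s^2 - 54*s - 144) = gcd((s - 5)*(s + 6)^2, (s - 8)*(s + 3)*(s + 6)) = s + 6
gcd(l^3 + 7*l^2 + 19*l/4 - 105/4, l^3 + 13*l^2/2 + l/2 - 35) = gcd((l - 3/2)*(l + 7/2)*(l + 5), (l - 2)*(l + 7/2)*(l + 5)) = l^2 + 17*l/2 + 35/2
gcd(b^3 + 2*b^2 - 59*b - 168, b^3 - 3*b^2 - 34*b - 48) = b^2 - 5*b - 24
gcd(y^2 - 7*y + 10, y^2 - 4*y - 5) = y - 5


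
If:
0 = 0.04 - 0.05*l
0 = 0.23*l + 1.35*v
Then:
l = 0.80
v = -0.14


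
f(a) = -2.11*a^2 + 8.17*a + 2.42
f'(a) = 8.17 - 4.22*a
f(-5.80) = -115.95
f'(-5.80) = 32.65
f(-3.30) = -47.52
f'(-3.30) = 22.10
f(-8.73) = -229.71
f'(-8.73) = 45.01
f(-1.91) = -20.88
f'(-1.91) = 16.23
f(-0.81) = -5.58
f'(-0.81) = 11.59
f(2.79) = 8.79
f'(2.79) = -3.60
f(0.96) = 8.32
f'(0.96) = 4.12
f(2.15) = 10.23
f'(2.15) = -0.90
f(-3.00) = -41.08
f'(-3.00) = 20.83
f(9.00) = -94.96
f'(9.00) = -29.81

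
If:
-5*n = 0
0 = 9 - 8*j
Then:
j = 9/8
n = 0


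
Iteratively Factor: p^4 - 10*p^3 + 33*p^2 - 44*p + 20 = (p - 1)*(p^3 - 9*p^2 + 24*p - 20) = (p - 2)*(p - 1)*(p^2 - 7*p + 10) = (p - 2)^2*(p - 1)*(p - 5)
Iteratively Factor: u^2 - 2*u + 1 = (u - 1)*(u - 1)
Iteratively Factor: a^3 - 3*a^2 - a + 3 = (a - 1)*(a^2 - 2*a - 3) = (a - 1)*(a + 1)*(a - 3)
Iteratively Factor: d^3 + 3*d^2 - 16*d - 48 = (d + 3)*(d^2 - 16) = (d - 4)*(d + 3)*(d + 4)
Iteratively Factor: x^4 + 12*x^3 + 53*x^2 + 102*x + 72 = (x + 3)*(x^3 + 9*x^2 + 26*x + 24) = (x + 2)*(x + 3)*(x^2 + 7*x + 12) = (x + 2)*(x + 3)*(x + 4)*(x + 3)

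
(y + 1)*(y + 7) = y^2 + 8*y + 7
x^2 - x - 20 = (x - 5)*(x + 4)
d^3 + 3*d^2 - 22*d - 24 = (d - 4)*(d + 1)*(d + 6)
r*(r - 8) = r^2 - 8*r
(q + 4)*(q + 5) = q^2 + 9*q + 20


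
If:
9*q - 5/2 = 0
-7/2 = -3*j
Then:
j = 7/6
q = 5/18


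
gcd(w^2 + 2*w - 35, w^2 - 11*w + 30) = w - 5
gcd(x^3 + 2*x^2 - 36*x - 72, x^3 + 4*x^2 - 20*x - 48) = x^2 + 8*x + 12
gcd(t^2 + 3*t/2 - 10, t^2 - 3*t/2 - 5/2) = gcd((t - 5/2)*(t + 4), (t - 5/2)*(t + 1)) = t - 5/2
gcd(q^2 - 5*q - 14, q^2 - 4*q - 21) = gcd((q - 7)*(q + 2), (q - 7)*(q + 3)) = q - 7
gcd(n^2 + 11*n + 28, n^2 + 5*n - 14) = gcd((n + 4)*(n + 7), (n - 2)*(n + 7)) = n + 7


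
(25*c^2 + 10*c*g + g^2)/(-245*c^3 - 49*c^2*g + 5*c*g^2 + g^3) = (-5*c - g)/(49*c^2 - g^2)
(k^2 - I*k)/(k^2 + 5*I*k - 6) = k*(k - I)/(k^2 + 5*I*k - 6)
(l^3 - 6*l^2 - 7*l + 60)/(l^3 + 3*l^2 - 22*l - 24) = (l^2 - 2*l - 15)/(l^2 + 7*l + 6)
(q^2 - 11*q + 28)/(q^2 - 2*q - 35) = (q - 4)/(q + 5)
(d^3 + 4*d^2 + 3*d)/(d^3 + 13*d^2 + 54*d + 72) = d*(d + 1)/(d^2 + 10*d + 24)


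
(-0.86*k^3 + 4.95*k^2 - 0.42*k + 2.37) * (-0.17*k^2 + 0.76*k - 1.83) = 0.1462*k^5 - 1.4951*k^4 + 5.4072*k^3 - 9.7806*k^2 + 2.5698*k - 4.3371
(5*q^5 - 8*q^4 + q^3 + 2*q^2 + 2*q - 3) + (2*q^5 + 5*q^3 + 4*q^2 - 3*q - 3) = 7*q^5 - 8*q^4 + 6*q^3 + 6*q^2 - q - 6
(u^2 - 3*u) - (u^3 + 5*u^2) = -u^3 - 4*u^2 - 3*u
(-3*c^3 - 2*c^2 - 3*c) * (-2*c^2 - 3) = 6*c^5 + 4*c^4 + 15*c^3 + 6*c^2 + 9*c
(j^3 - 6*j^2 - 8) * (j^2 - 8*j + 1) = j^5 - 14*j^4 + 49*j^3 - 14*j^2 + 64*j - 8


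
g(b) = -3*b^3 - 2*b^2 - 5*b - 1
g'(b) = -9*b^2 - 4*b - 5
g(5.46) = -576.24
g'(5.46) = -295.14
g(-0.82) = 3.41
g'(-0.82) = -7.77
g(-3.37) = 107.95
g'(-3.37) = -93.73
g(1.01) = -11.18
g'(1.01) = -18.22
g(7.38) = -1352.67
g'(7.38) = -524.70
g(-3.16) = 89.49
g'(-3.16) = -82.23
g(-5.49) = 462.58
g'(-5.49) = -254.30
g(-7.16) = 1033.45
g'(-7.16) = -437.75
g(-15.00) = 9749.00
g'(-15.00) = -1970.00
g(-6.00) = 605.00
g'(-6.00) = -305.00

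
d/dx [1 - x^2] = -2*x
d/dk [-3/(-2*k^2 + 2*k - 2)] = 3*(1 - 2*k)/(2*(k^2 - k + 1)^2)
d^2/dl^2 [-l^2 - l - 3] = -2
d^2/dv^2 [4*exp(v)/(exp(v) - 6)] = 24*(exp(v) + 6)*exp(v)/(exp(3*v) - 18*exp(2*v) + 108*exp(v) - 216)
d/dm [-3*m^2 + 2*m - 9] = 2 - 6*m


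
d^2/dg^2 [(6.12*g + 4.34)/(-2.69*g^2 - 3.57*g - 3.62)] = (-(5.38*g + 3.57)*(6.12*g + 4.34)*(10.76*g + 7.14) + (98.7768*g + 67.046)*(2.69*g^2 + 3.57*g + 3.62))/(2.69*g^2 + 3.57*g + 3.62)^3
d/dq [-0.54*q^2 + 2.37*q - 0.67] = 2.37 - 1.08*q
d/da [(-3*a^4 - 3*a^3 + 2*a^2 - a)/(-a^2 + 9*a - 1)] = (6*a^5 - 78*a^4 - 42*a^3 + 26*a^2 - 4*a + 1)/(a^4 - 18*a^3 + 83*a^2 - 18*a + 1)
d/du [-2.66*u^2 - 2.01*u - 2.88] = -5.32*u - 2.01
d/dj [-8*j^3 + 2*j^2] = 4*j*(1 - 6*j)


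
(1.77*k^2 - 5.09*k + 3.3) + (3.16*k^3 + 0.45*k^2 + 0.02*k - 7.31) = 3.16*k^3 + 2.22*k^2 - 5.07*k - 4.01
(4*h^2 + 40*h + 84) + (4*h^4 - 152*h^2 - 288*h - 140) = 4*h^4 - 148*h^2 - 248*h - 56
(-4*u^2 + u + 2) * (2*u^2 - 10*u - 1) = -8*u^4 + 42*u^3 - 2*u^2 - 21*u - 2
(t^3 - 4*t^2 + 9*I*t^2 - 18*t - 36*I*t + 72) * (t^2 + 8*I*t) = t^5 - 4*t^4 + 17*I*t^4 - 90*t^3 - 68*I*t^3 + 360*t^2 - 144*I*t^2 + 576*I*t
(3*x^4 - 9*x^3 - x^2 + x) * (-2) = -6*x^4 + 18*x^3 + 2*x^2 - 2*x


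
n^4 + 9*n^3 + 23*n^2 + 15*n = n*(n + 1)*(n + 3)*(n + 5)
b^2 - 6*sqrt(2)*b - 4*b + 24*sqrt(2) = (b - 4)*(b - 6*sqrt(2))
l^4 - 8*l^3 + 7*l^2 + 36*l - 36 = (l - 6)*(l - 3)*(l - 1)*(l + 2)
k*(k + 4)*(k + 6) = k^3 + 10*k^2 + 24*k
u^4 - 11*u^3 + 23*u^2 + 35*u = u*(u - 7)*(u - 5)*(u + 1)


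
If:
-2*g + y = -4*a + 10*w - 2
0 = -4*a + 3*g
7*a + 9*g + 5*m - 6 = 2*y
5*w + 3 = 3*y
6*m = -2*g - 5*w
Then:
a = 963/1402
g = 642/701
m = -977/1402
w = 1647/3505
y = 1250/701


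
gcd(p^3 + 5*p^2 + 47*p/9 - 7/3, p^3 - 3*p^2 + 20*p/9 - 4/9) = p - 1/3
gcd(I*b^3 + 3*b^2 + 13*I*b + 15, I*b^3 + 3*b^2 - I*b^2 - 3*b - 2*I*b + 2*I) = b - I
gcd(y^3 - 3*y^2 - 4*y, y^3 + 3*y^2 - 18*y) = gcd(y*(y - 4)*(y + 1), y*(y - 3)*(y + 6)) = y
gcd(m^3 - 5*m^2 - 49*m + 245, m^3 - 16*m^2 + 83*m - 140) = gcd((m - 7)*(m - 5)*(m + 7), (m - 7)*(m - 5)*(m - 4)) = m^2 - 12*m + 35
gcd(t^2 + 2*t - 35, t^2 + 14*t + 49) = t + 7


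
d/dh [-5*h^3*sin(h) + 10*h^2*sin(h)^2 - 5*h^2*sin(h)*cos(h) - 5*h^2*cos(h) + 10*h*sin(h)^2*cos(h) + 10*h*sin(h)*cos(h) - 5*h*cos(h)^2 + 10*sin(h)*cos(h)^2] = -5*h^3*cos(h) - 10*h^2*sin(h) + 10*h^2*sin(2*h) - 5*h^2*cos(2*h) - 5*h*sin(h)/2 + 15*h*sin(3*h)/2 - 10*h*cos(h) + 10*h + 5*sin(2*h) + 5*cos(h) - 5*cos(2*h)/2 + 5*cos(3*h) - 5/2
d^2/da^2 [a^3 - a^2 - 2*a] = 6*a - 2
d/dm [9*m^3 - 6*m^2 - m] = 27*m^2 - 12*m - 1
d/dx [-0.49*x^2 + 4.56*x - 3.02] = 4.56 - 0.98*x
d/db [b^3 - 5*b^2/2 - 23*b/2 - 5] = 3*b^2 - 5*b - 23/2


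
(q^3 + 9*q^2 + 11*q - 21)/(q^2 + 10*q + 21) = q - 1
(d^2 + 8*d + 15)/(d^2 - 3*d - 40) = (d + 3)/(d - 8)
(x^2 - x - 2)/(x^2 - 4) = (x + 1)/(x + 2)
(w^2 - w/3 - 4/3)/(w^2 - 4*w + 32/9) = 3*(w + 1)/(3*w - 8)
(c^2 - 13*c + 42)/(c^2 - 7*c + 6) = (c - 7)/(c - 1)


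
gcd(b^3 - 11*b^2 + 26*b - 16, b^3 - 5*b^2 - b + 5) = b - 1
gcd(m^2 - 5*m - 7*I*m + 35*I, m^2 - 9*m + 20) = m - 5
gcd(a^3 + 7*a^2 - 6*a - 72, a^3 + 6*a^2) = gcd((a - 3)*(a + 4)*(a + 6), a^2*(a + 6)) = a + 6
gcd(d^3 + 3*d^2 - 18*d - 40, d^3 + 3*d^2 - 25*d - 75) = d + 5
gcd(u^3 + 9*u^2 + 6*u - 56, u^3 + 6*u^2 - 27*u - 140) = u^2 + 11*u + 28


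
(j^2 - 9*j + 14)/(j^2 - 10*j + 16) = (j - 7)/(j - 8)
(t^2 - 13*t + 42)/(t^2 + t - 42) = (t - 7)/(t + 7)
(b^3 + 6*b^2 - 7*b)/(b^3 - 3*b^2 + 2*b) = (b + 7)/(b - 2)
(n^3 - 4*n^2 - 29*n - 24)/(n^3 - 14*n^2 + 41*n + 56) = (n + 3)/(n - 7)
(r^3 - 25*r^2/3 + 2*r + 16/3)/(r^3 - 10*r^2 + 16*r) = (3*r^2 - r - 2)/(3*r*(r - 2))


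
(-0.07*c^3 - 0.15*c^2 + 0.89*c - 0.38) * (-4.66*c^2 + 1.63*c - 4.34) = 0.3262*c^5 + 0.5849*c^4 - 4.0881*c^3 + 3.8725*c^2 - 4.482*c + 1.6492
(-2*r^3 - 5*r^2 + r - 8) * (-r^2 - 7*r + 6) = 2*r^5 + 19*r^4 + 22*r^3 - 29*r^2 + 62*r - 48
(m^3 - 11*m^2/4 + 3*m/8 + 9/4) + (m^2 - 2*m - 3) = m^3 - 7*m^2/4 - 13*m/8 - 3/4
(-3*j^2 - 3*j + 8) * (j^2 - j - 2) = -3*j^4 + 17*j^2 - 2*j - 16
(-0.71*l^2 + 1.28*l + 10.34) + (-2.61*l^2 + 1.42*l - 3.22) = -3.32*l^2 + 2.7*l + 7.12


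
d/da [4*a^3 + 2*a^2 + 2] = 4*a*(3*a + 1)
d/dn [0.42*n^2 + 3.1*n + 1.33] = 0.84*n + 3.1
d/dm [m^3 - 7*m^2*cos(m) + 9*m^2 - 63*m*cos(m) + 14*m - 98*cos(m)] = 7*m^2*sin(m) + 3*m^2 + 63*m*sin(m) - 14*m*cos(m) + 18*m + 98*sin(m) - 63*cos(m) + 14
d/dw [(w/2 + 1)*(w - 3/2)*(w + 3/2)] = 3*w^2/2 + 2*w - 9/8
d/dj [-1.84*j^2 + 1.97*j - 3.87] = 1.97 - 3.68*j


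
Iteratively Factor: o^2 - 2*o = (o)*(o - 2)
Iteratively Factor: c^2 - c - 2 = (c + 1)*(c - 2)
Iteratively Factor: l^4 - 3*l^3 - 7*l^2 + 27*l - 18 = (l + 3)*(l^3 - 6*l^2 + 11*l - 6) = (l - 3)*(l + 3)*(l^2 - 3*l + 2) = (l - 3)*(l - 1)*(l + 3)*(l - 2)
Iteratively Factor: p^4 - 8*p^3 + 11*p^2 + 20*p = (p)*(p^3 - 8*p^2 + 11*p + 20) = p*(p - 5)*(p^2 - 3*p - 4) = p*(p - 5)*(p + 1)*(p - 4)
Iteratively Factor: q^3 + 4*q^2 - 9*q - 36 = (q - 3)*(q^2 + 7*q + 12) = (q - 3)*(q + 4)*(q + 3)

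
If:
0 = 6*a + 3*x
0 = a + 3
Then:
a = -3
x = 6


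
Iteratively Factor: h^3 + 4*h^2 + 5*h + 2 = (h + 2)*(h^2 + 2*h + 1) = (h + 1)*(h + 2)*(h + 1)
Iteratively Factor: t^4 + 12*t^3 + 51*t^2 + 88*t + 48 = (t + 3)*(t^3 + 9*t^2 + 24*t + 16) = (t + 1)*(t + 3)*(t^2 + 8*t + 16) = (t + 1)*(t + 3)*(t + 4)*(t + 4)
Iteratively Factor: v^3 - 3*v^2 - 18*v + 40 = (v - 2)*(v^2 - v - 20) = (v - 2)*(v + 4)*(v - 5)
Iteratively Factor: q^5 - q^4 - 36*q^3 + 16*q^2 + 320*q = (q + 4)*(q^4 - 5*q^3 - 16*q^2 + 80*q) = (q - 4)*(q + 4)*(q^3 - q^2 - 20*q) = (q - 5)*(q - 4)*(q + 4)*(q^2 + 4*q) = q*(q - 5)*(q - 4)*(q + 4)*(q + 4)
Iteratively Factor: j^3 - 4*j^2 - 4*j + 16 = (j + 2)*(j^2 - 6*j + 8) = (j - 2)*(j + 2)*(j - 4)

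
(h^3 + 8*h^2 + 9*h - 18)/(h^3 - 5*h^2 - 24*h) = (h^2 + 5*h - 6)/(h*(h - 8))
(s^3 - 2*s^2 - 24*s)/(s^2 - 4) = s*(s^2 - 2*s - 24)/(s^2 - 4)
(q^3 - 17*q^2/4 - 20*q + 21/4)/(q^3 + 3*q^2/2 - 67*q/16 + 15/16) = 4*(q - 7)/(4*q - 5)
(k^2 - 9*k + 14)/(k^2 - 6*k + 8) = (k - 7)/(k - 4)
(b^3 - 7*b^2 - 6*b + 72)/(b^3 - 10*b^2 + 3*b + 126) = (b - 4)/(b - 7)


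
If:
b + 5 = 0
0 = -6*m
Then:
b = -5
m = 0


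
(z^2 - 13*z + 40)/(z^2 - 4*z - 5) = (z - 8)/(z + 1)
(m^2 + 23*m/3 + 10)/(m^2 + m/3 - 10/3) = (3*m^2 + 23*m + 30)/(3*m^2 + m - 10)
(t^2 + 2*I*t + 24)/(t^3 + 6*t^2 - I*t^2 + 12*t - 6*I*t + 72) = (t + 6*I)/(t^2 + 3*t*(2 + I) + 18*I)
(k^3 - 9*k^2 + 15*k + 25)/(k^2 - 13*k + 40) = (k^2 - 4*k - 5)/(k - 8)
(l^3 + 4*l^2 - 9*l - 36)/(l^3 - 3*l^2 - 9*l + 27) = (l + 4)/(l - 3)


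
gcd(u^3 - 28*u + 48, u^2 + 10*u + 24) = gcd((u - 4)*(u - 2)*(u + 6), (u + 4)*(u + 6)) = u + 6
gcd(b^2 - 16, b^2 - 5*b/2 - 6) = b - 4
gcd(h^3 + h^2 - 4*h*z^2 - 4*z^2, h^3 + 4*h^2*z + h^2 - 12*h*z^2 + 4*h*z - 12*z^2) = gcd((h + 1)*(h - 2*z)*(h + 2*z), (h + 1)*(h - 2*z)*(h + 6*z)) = -h^2 + 2*h*z - h + 2*z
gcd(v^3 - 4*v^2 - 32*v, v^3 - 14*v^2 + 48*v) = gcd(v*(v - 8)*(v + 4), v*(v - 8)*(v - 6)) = v^2 - 8*v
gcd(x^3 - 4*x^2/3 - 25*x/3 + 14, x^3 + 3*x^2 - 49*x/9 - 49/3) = x^2 + 2*x/3 - 7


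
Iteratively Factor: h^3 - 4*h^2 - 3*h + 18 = (h - 3)*(h^2 - h - 6) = (h - 3)*(h + 2)*(h - 3)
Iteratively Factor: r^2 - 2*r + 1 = (r - 1)*(r - 1)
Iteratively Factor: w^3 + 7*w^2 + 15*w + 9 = (w + 3)*(w^2 + 4*w + 3) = (w + 1)*(w + 3)*(w + 3)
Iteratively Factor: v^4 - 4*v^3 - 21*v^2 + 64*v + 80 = (v - 4)*(v^3 - 21*v - 20) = (v - 4)*(v + 4)*(v^2 - 4*v - 5) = (v - 5)*(v - 4)*(v + 4)*(v + 1)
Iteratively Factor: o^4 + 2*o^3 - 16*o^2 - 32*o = (o + 4)*(o^3 - 2*o^2 - 8*o) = o*(o + 4)*(o^2 - 2*o - 8) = o*(o - 4)*(o + 4)*(o + 2)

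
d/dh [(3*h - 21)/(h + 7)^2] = 3*(21 - h)/(h + 7)^3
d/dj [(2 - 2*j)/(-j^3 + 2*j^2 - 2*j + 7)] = 2*(-2*j^3 + 5*j^2 - 4*j - 5)/(j^6 - 4*j^5 + 8*j^4 - 22*j^3 + 32*j^2 - 28*j + 49)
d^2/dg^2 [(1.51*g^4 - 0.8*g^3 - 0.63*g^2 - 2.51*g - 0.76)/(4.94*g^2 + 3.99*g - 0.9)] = (73.698872*g^6 + 178.578036*g^5 + 103.955346*g^4 - 217.015036*g^3 - 96.1722960000001*g^2 - 160.725096*g - 50.003892)/(120.553784*g^6 + 292.111092*g^5 + 170.046162*g^4 - 42.916041*g^3 - 30.98007*g^2 + 9.6957*g - 0.729)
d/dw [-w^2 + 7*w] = 7 - 2*w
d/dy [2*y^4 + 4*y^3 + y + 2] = 8*y^3 + 12*y^2 + 1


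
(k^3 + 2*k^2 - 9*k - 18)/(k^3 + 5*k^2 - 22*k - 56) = (k^2 - 9)/(k^2 + 3*k - 28)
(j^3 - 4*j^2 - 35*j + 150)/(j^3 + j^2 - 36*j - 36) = (j^2 - 10*j + 25)/(j^2 - 5*j - 6)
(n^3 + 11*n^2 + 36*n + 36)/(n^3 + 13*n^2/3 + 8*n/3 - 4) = 3*(n + 6)/(3*n - 2)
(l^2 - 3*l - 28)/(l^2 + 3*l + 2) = (l^2 - 3*l - 28)/(l^2 + 3*l + 2)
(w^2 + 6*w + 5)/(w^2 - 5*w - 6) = (w + 5)/(w - 6)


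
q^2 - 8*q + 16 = (q - 4)^2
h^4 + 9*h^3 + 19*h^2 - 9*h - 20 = (h - 1)*(h + 1)*(h + 4)*(h + 5)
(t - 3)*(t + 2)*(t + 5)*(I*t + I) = I*t^4 + 5*I*t^3 - 7*I*t^2 - 41*I*t - 30*I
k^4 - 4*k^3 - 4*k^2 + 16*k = k*(k - 4)*(k - 2)*(k + 2)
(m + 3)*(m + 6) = m^2 + 9*m + 18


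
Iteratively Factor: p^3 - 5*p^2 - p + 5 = (p + 1)*(p^2 - 6*p + 5) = (p - 5)*(p + 1)*(p - 1)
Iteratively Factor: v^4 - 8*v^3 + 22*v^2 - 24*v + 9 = (v - 3)*(v^3 - 5*v^2 + 7*v - 3) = (v - 3)*(v - 1)*(v^2 - 4*v + 3) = (v - 3)^2*(v - 1)*(v - 1)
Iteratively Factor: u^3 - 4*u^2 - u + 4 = (u - 1)*(u^2 - 3*u - 4) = (u - 1)*(u + 1)*(u - 4)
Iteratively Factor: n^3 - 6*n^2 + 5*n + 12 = (n + 1)*(n^2 - 7*n + 12) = (n - 3)*(n + 1)*(n - 4)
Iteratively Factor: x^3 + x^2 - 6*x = (x + 3)*(x^2 - 2*x) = (x - 2)*(x + 3)*(x)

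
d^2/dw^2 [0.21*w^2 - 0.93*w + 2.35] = 0.420000000000000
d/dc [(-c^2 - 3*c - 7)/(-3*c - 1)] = (3*c^2 + 2*c - 18)/(9*c^2 + 6*c + 1)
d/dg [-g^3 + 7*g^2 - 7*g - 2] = -3*g^2 + 14*g - 7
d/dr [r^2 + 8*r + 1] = 2*r + 8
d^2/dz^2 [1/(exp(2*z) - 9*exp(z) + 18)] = ((9 - 4*exp(z))*(exp(2*z) - 9*exp(z) + 18) + 2*(2*exp(z) - 9)^2*exp(z))*exp(z)/(exp(2*z) - 9*exp(z) + 18)^3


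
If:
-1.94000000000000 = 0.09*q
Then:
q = -21.56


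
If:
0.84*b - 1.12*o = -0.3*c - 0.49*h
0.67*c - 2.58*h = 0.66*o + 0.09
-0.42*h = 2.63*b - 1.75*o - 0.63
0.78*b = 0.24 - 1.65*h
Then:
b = 0.51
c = 0.15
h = -0.09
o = 0.38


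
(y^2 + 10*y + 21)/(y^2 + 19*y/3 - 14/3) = 3*(y + 3)/(3*y - 2)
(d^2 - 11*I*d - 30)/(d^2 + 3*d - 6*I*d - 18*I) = (d - 5*I)/(d + 3)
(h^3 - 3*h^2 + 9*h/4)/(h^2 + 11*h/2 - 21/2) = h*(2*h - 3)/(2*(h + 7))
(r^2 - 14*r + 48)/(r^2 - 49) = (r^2 - 14*r + 48)/(r^2 - 49)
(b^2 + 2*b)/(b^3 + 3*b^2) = (b + 2)/(b*(b + 3))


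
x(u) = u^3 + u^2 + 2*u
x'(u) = 3*u^2 + 2*u + 2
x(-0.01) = -0.02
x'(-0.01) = 1.98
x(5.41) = 198.43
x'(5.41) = 100.62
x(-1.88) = -6.87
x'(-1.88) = 8.84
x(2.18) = 19.47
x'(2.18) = 20.62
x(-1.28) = -3.02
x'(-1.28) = 4.36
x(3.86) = 80.13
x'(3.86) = 54.42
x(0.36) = 0.90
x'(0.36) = 3.11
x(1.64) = 10.38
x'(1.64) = 13.35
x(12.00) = 1896.00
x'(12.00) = 458.00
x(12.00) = 1896.00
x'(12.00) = 458.00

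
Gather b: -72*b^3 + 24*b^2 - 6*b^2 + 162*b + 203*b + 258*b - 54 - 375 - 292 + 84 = -72*b^3 + 18*b^2 + 623*b - 637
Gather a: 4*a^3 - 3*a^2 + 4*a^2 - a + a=4*a^3 + a^2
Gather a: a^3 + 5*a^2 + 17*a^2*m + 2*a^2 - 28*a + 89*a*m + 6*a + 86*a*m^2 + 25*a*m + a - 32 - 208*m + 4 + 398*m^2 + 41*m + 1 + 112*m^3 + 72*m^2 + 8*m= a^3 + a^2*(17*m + 7) + a*(86*m^2 + 114*m - 21) + 112*m^3 + 470*m^2 - 159*m - 27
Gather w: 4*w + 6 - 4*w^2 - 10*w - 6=-4*w^2 - 6*w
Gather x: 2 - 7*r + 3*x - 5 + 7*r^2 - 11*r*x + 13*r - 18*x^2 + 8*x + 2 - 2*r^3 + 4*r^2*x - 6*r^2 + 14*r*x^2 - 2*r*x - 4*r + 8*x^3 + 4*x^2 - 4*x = -2*r^3 + r^2 + 2*r + 8*x^3 + x^2*(14*r - 14) + x*(4*r^2 - 13*r + 7) - 1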